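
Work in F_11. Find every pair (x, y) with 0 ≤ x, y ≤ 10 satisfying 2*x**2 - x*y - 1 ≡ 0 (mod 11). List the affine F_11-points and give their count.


Affine F_11-points: {(1, 1), (2, 9), (3, 2), (4, 5), (5, 1), (6, 10), (7, 6), (8, 9), (9, 2), (10, 10)}; count = 10.

For each of the 121 pairs (x, y) ∈ F_11², evaluate f(x, y) mod 11. Record the zeros.
  x = 0: [0↦10, 1↦10, 2↦10, 3↦10, 4↦10, 5↦10, 6↦10, 7↦10, 8↦10, 9↦10, 10↦10]  zeros at y ∈ ∅
  x = 1: [0↦1, 1↦0, 2↦10, 3↦9, 4↦8, 5↦7, 6↦6, 7↦5, 8↦4, 9↦3, 10↦2]  zeros at y ∈ {1}
  x = 2: [0↦7, 1↦5, 2↦3, 3↦1, 4↦10, 5↦8, 6↦6, 7↦4, 8↦2, 9↦0, 10↦9]  zeros at y ∈ {9}
  x = 3: [0↦6, 1↦3, 2↦0, 3↦8, 4↦5, 5↦2, 6↦10, 7↦7, 8↦4, 9↦1, 10↦9]  zeros at y ∈ {2}
  x = 4: [0↦9, 1↦5, 2↦1, 3↦8, 4↦4, 5↦0, 6↦7, 7↦3, 8↦10, 9↦6, 10↦2]  zeros at y ∈ {5}
  x = 5: [0↦5, 1↦0, 2↦6, 3↦1, 4↦7, 5↦2, 6↦8, 7↦3, 8↦9, 9↦4, 10↦10]  zeros at y ∈ {1}
  x = 6: [0↦5, 1↦10, 2↦4, 3↦9, 4↦3, 5↦8, 6↦2, 7↦7, 8↦1, 9↦6, 10↦0]  zeros at y ∈ {10}
  x = 7: [0↦9, 1↦2, 2↦6, 3↦10, 4↦3, 5↦7, 6↦0, 7↦4, 8↦8, 9↦1, 10↦5]  zeros at y ∈ {6}
  x = 8: [0↦6, 1↦9, 2↦1, 3↦4, 4↦7, 5↦10, 6↦2, 7↦5, 8↦8, 9↦0, 10↦3]  zeros at y ∈ {9}
  x = 9: [0↦7, 1↦9, 2↦0, 3↦2, 4↦4, 5↦6, 6↦8, 7↦10, 8↦1, 9↦3, 10↦5]  zeros at y ∈ {2}
  x = 10: [0↦1, 1↦2, 2↦3, 3↦4, 4↦5, 5↦6, 6↦7, 7↦8, 8↦9, 9↦10, 10↦0]  zeros at y ∈ {10}
Collecting zeros: affine points = {(1, 1), (2, 9), (3, 2), (4, 5), (5, 1), (6, 10), (7, 6), (8, 9), (9, 2), (10, 10)}.
Total count |C(F_11)_aff| = 10.


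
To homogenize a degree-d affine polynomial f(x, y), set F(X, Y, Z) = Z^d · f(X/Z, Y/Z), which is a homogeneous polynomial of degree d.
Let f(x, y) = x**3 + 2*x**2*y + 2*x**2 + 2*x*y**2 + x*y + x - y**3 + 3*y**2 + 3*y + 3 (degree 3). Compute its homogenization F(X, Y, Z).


F(X, Y, Z) = X**3 + 2*X**2*Y + 2*X**2*Z + 2*X*Y**2 + X*Y*Z + X*Z**2 - Y**3 + 3*Y**2*Z + 3*Y*Z**2 + 3*Z**3

deg(f) = 3.
Substitute x = X/Z, y = Y/Z into f, then multiply by Z^3.
  monomial 1·x^3·y^0 ↦ 1·X^3·Y^0·Z^0.
  monomial 2·x^2·y^1 ↦ 2·X^2·Y^1·Z^0.
  monomial 2·x^2·y^0 ↦ 2·X^2·Y^0·Z^1.
  monomial 2·x^1·y^2 ↦ 2·X^1·Y^2·Z^0.
  monomial 1·x^1·y^1 ↦ 1·X^1·Y^1·Z^1.
  monomial 1·x^1·y^0 ↦ 1·X^1·Y^0·Z^2.
  monomial -1·x^0·y^3 ↦ -1·X^0·Y^3·Z^0.
  monomial 3·x^0·y^2 ↦ 3·X^0·Y^2·Z^1.
  monomial 3·x^0·y^1 ↦ 3·X^0·Y^1·Z^2.
  monomial 3·x^0·y^0 ↦ 3·X^0·Y^0·Z^3.
Collecting: F(X, Y, Z) = X**3 + 2*X**2*Y + 2*X**2*Z + 2*X*Y**2 + X*Y*Z + X*Z**2 - Y**3 + 3*Y**2*Z + 3*Y*Z**2 + 3*Z**3.


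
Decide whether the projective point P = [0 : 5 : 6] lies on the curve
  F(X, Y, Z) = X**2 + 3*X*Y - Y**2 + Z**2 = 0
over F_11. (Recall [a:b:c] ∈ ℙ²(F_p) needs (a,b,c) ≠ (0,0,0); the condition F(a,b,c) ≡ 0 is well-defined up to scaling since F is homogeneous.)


F(0,5,6) ≡ 0 (mod 11); P is on the curve.

Evaluate F(0, 5, 6) term-by-term (mod 11).
  X**2 ↦ 1·0·1·1 = 0
  3*X*Y ↦ 3·0·5·1 = 0
  -Y**2 ↦ -1·1·25·1 = -25
  Z**2 ↦ 1·1·1·36 = 36
Sum: F(0, 5, 6) = (0) + (0) + (-25) + (36) = 11.
Reducing mod 11: 11 ≡ 0 (mod 11).
Since F(a, b, c) ≡ 0 (mod 11), P lies on the curve.


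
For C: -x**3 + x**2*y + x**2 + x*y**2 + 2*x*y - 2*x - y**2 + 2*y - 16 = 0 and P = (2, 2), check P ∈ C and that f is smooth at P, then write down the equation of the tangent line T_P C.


Tangent line at P: 6*x + 14*y - 40 = 0.

Step 1: f(2, 2) = 0, so P lies on C.
Step 2: partial derivatives
  f_x(x, y) = -3*x**2 + 2*x*y + 2*x + y**2 + 2*y - 2, f_y(x, y) = x**2 + 2*x*y + 2*x - 2*y + 2.
  f_x(P) = 6, f_y(P) = 14 (gradient nonzero, so P is smooth).
Step 3: tangent line at P: 6·(x − 2) + 14·(y − 2) = 0.
Expanding: 6*x + 14*y - 40 = 0.


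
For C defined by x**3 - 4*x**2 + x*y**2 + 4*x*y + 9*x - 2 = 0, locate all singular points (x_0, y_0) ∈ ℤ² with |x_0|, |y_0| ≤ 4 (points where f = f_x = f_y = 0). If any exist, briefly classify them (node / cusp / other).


Singular points: {(1, -2)}; classification: node.

Compute partial derivatives:
  f_x = 3*x**2 - 8*x + y**2 + 4*y + 9.
  f_y = 2*x*y + 4*x.
Scan x_0 ∈ {−4, ..., 4}. For each x_0, f_y(x_0, y) is a polynomial in y; find its integer roots y ∈ {−4, ..., 4}, then test f_x and f at those candidates.
  x = -4: f_y(-4, y) = -8*y - 16; vanishes at y ∈ {-2}. (-4, -2): f_x = 85 ≠ 0.
  x = -3: f_y(-3, y) = -6*y - 12; vanishes at y ∈ {-2}. (-3, -2): f_x = 56 ≠ 0.
  x = -2: f_y(-2, y) = -4*y - 8; vanishes at y ∈ {-2}. (-2, -2): f_x = 33 ≠ 0.
  x = -1: f_y(-1, y) = -2*y - 4; vanishes at y ∈ {-2}. (-1, -2): f_x = 16 ≠ 0.
  x = 0: f_y(0, y) = 0; vanishes at y ∈ {-4, -3, -2, -1, 0, 1, 2, 3, 4}. (0, -4): f_x = 9 ≠ 0; (0, -3): f_x = 6 ≠ 0; (0, -2): f_x = 5 ≠ 0; (0, -1): f_x = 6 ≠ 0; (0, 0): f_x = 9 ≠ 0; (0, 1): f_x = 14 ≠ 0; (0, 2): f_x = 21 ≠ 0; (0, 3): f_x = 30 ≠ 0; (0, 4): f_x = 41 ≠ 0.
  x = 1: f_y(1, y) = 2*y + 4; vanishes at y ∈ {-2}. (1, -2): f_x = 0, f = 0 — SINGULAR.
  x = 2: f_y(2, y) = 4*y + 8; vanishes at y ∈ {-2}. (2, -2): f_x = 1 ≠ 0.
  x = 3: f_y(3, y) = 6*y + 12; vanishes at y ∈ {-2}. (3, -2): f_x = 8 ≠ 0.
  x = 4: f_y(4, y) = 8*y + 16; vanishes at y ∈ {-2}. (4, -2): f_x = 21 ≠ 0.
Only singular point on the grid: (1, -2).
Classify: substitute x = 1 + u, y = -2 + v and expand: f = u**3 - u**2 + u*v**2 + v**2.
No constant or linear terms (consistent with a singular point). Quadratic part: -u**2 + v**2. Cubic part: u**3 + u*v**2.
The quadratic part v**2 - u**2 = (v − u)(v + u) splits into two distinct linear factors, so there are two distinct tangent lines y − -2 = ±(x − 1) — this is a node (ordinary double point).
Classification: node.


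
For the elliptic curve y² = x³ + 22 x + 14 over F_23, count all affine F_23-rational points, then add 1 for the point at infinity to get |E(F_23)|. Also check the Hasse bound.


Affine points = {(8, 9), (8, 14), (11, 0), (13, 6), (13, 17), (15, 4), (15, 19), (16, 0), (18, 3), (18, 20), (19, 0), (20, 6), (20, 17), (21, 10), (21, 13)}; affine count = 15; |E(F_23)| = 16.

Discriminant check: Δ ∝ 4a³ + 27b² = 4·22³ + 27·14² = 4·10648 + 27·196 ≡ 21 (mod 23). Nonzero ⇒ E is nonsingular.
For each x ∈ F_23, compute rhs = x³ + 22·x + 14 mod 23, then count y ∈ F_23 with y² ≡ rhs.
  x = 0: rhs = 14, matching y values: none (0 points).
  x = 1: rhs = 14, matching y values: none (0 points).
  x = 2: rhs = 20, matching y values: none (0 points).
  x = 3: rhs = 15, matching y values: none (0 points).
  x = 4: rhs = 5, matching y values: none (0 points).
  x = 5: rhs = 19, matching y values: none (0 points).
  x = 6: rhs = 17, matching y values: none (0 points).
  x = 7: rhs = 5, matching y values: none (0 points).
  x = 8: rhs = 12, matching y values: 9, 14 (2 points).
  x = 9: rhs = 21, matching y values: none (0 points).
  x = 10: rhs = 15, matching y values: none (0 points).
  x = 11: rhs = 0, matching y values: 0 (1 points).
  x = 12: rhs = 5, matching y values: none (0 points).
  x = 13: rhs = 13, matching y values: 6, 17 (2 points).
  x = 14: rhs = 7, matching y values: none (0 points).
  x = 15: rhs = 16, matching y values: 4, 19 (2 points).
  x = 16: rhs = 0, matching y values: 0 (1 points).
  x = 17: rhs = 11, matching y values: none (0 points).
  x = 18: rhs = 9, matching y values: 3, 20 (2 points).
  x = 19: rhs = 0, matching y values: 0 (1 points).
  x = 20: rhs = 13, matching y values: 6, 17 (2 points).
  x = 21: rhs = 8, matching y values: 10, 13 (2 points).
  x = 22: rhs = 14, matching y values: none (0 points).
Total affine count: 15.
Full point count |E(F_23)| = 15 + 1 = 16.
Hasse bound: |16 − (23+1)| = |-8| = 8 ≤ 2√23 ≈ 9.5917 ✓.


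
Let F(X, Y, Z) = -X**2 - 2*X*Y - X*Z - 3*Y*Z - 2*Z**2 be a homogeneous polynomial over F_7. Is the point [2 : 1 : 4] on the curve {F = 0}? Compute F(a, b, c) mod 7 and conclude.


F(2,1,4) ≡ 3 (mod 7); P is NOT on the curve.

Evaluate F(2, 1, 4) term-by-term (mod 7).
  -X**2 ↦ -1·4·1·1 = -4
  -2*X*Y ↦ -2·2·1·1 = -4
  -X*Z ↦ -1·2·1·4 = -8
  -3*Y*Z ↦ -3·1·1·4 = -12
  -2*Z**2 ↦ -2·1·1·16 = -32
Sum: F(2, 1, 4) = (-4) + (-4) + (-8) + (-12) + (-32) = -60.
Reducing mod 7: -60 ≡ 3 (mod 7).
Since F(a, b, c) ≡ 3 ≠ 0 (mod 7), P does NOT lie on the curve.


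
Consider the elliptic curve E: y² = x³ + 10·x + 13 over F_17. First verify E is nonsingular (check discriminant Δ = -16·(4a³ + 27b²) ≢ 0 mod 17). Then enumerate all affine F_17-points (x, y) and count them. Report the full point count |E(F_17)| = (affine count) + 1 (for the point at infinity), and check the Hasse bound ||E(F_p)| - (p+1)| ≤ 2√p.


Affine points = {(0, 8), (0, 9), (3, 6), (3, 11), (4, 7), (4, 10), (5, 1), (5, 16), (6, 0), (7, 1), (7, 16), (9, 4), (9, 13), (10, 5), (10, 12), (11, 3), (11, 14), (12, 5), (12, 12), (15, 6), (15, 11), (16, 6), (16, 11)}; affine count = 23; |E(F_17)| = 24.

Discriminant check: Δ ∝ 4a³ + 27b² = 4·10³ + 27·13² = 4·1000 + 27·169 ≡ 12 (mod 17). Nonzero ⇒ E is nonsingular.
For each x ∈ F_17, compute rhs = x³ + 10·x + 13 mod 17, then count y ∈ F_17 with y² ≡ rhs.
  x = 0: rhs = 13, matching y values: 8, 9 (2 points).
  x = 1: rhs = 7, matching y values: none (0 points).
  x = 2: rhs = 7, matching y values: none (0 points).
  x = 3: rhs = 2, matching y values: 6, 11 (2 points).
  x = 4: rhs = 15, matching y values: 7, 10 (2 points).
  x = 5: rhs = 1, matching y values: 1, 16 (2 points).
  x = 6: rhs = 0, matching y values: 0 (1 points).
  x = 7: rhs = 1, matching y values: 1, 16 (2 points).
  x = 8: rhs = 10, matching y values: none (0 points).
  x = 9: rhs = 16, matching y values: 4, 13 (2 points).
  x = 10: rhs = 8, matching y values: 5, 12 (2 points).
  x = 11: rhs = 9, matching y values: 3, 14 (2 points).
  x = 12: rhs = 8, matching y values: 5, 12 (2 points).
  x = 13: rhs = 11, matching y values: none (0 points).
  x = 14: rhs = 7, matching y values: none (0 points).
  x = 15: rhs = 2, matching y values: 6, 11 (2 points).
  x = 16: rhs = 2, matching y values: 6, 11 (2 points).
Total affine count: 23.
Full point count |E(F_17)| = 23 + 1 = 24.
Hasse bound: |24 − (17+1)| = |6| = 6 ≤ 2√17 ≈ 8.2462 ✓.


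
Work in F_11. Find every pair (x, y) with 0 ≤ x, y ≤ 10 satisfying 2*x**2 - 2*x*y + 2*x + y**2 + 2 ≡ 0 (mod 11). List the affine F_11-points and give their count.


Affine F_11-points: {(0, 3), (0, 8), (2, 1), (2, 3), (3, 7), (3, 10), (6, 2), (6, 10), (7, 6), (7, 8), (9, 1), (9, 6)}; count = 12.

For each of the 121 pairs (x, y) ∈ F_11², evaluate f(x, y) mod 11. Record the zeros.
  x = 0: [0↦2, 1↦3, 2↦6, 3↦0, 4↦7, 5↦5, 6↦5, 7↦7, 8↦0, 9↦6, 10↦3]  zeros at y ∈ {3, 8}
  x = 1: [0↦6, 1↦5, 2↦6, 3↦9, 4↦3, 5↦10, 6↦8, 7↦8, 8↦10, 9↦3, 10↦9]  zeros at y ∈ ∅
  x = 2: [0↦3, 1↦0, 2↦10, 3↦0, 4↦3, 5↦8, 6↦4, 7↦2, 8↦2, 9↦4, 10↦8]  zeros at y ∈ {1, 3}
  x = 3: [0↦4, 1↦10, 2↦7, 3↦6, 4↦7, 5↦10, 6↦4, 7↦0, 8↦9, 9↦9, 10↦0]  zeros at y ∈ {7, 10}
  x = 4: [0↦9, 1↦2, 2↦8, 3↦5, 4↦4, 5↦5, 6↦8, 7↦2, 8↦9, 9↦7, 10↦7]  zeros at y ∈ ∅
  x = 5: [0↦7, 1↦9, 2↦2, 3↦8, 4↦5, 5↦4, 6↦5, 7↦8, 8↦2, 9↦9, 10↦7]  zeros at y ∈ ∅
  x = 6: [0↦9, 1↦9, 2↦0, 3↦4, 4↦10, 5↦7, 6↦6, 7↦7, 8↦10, 9↦4, 10↦0]  zeros at y ∈ {2, 10}
  x = 7: [0↦4, 1↦2, 2↦2, 3↦4, 4↦8, 5↦3, 6↦0, 7↦10, 8↦0, 9↦3, 10↦8]  zeros at y ∈ {6, 8}
  x = 8: [0↦3, 1↦10, 2↦8, 3↦8, 4↦10, 5↦3, 6↦9, 7↦6, 8↦5, 9↦6, 10↦9]  zeros at y ∈ ∅
  x = 9: [0↦6, 1↦0, 2↦7, 3↦5, 4↦5, 5↦7, 6↦0, 7↦6, 8↦3, 9↦2, 10↦3]  zeros at y ∈ {1, 6}
  x = 10: [0↦2, 1↦5, 2↦10, 3↦6, 4↦4, 5↦4, 6↦6, 7↦10, 8↦5, 9↦2, 10↦1]  zeros at y ∈ ∅
Collecting zeros: affine points = {(0, 3), (0, 8), (2, 1), (2, 3), (3, 7), (3, 10), (6, 2), (6, 10), (7, 6), (7, 8), (9, 1), (9, 6)}.
Total count |C(F_11)_aff| = 12.


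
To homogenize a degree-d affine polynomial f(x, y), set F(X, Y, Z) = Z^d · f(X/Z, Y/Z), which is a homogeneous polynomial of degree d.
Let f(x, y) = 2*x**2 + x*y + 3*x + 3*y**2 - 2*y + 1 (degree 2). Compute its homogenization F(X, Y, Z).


F(X, Y, Z) = 2*X**2 + X*Y + 3*X*Z + 3*Y**2 - 2*Y*Z + Z**2

deg(f) = 2.
Substitute x = X/Z, y = Y/Z into f, then multiply by Z^2.
  monomial 2·x^2·y^0 ↦ 2·X^2·Y^0·Z^0.
  monomial 1·x^1·y^1 ↦ 1·X^1·Y^1·Z^0.
  monomial 3·x^1·y^0 ↦ 3·X^1·Y^0·Z^1.
  monomial 3·x^0·y^2 ↦ 3·X^0·Y^2·Z^0.
  monomial -2·x^0·y^1 ↦ -2·X^0·Y^1·Z^1.
  monomial 1·x^0·y^0 ↦ 1·X^0·Y^0·Z^2.
Collecting: F(X, Y, Z) = 2*X**2 + X*Y + 3*X*Z + 3*Y**2 - 2*Y*Z + Z**2.


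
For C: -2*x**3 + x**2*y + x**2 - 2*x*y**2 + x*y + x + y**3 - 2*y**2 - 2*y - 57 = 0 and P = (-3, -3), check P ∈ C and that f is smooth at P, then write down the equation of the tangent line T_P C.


Tangent line at P: -62*x + 7*y - 165 = 0.

Step 1: f(-3, -3) = 0, so P lies on C.
Step 2: partial derivatives
  f_x(x, y) = -6*x**2 + 2*x*y + 2*x - 2*y**2 + y + 1, f_y(x, y) = x**2 - 4*x*y + x + 3*y**2 - 4*y - 2.
  f_x(P) = -62, f_y(P) = 7 (gradient nonzero, so P is smooth).
Step 3: tangent line at P: -62·(x − -3) + 7·(y − -3) = 0.
Expanding: -62*x + 7*y - 165 = 0.


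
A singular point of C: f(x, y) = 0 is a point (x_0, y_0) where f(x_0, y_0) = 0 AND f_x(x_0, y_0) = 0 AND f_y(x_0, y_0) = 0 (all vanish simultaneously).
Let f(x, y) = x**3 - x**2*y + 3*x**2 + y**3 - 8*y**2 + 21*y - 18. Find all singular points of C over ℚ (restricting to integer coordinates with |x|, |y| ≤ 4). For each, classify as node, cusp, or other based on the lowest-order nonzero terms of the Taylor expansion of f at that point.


Singular points: {(0, 3)}; classification: cusp.

Compute partial derivatives:
  f_x = 3*x**2 - 2*x*y + 6*x.
  f_y = -x**2 + 3*y**2 - 16*y + 21.
Scan x_0 ∈ {−4, ..., 4}. For each x_0, f_y(x_0, y) is a polynomial in y; find its integer roots y ∈ {−4, ..., 4}, then test f_x and f at those candidates.
  x = -4: f_y(-4, y) = 3*y**2 - 16*y + 5; no integer root y with |y| ≤ 4.
  x = -3: f_y(-3, y) = 3*y**2 - 16*y + 12; no integer root y with |y| ≤ 4.
  x = -2: f_y(-2, y) = 3*y**2 - 16*y + 17; no integer root y with |y| ≤ 4.
  x = -1: f_y(-1, y) = 3*y**2 - 16*y + 20; vanishes at y ∈ {2}. (-1, 2): f_x = 1 ≠ 0.
  x = 0: f_y(0, y) = 3*y**2 - 16*y + 21; vanishes at y ∈ {3}. (0, 3): f_x = 0, f = 0 — SINGULAR.
  x = 1: f_y(1, y) = 3*y**2 - 16*y + 20; vanishes at y ∈ {2}. (1, 2): f_x = 5 ≠ 0.
  x = 2: f_y(2, y) = 3*y**2 - 16*y + 17; no integer root y with |y| ≤ 4.
  x = 3: f_y(3, y) = 3*y**2 - 16*y + 12; no integer root y with |y| ≤ 4.
  x = 4: f_y(4, y) = 3*y**2 - 16*y + 5; no integer root y with |y| ≤ 4.
Only singular point on the grid: (0, 3).
Classify: substitute x = 0 + u, y = 3 + v and expand: f = u**3 - u**2*v + v**3 + v**2.
No constant or linear terms (consistent with a singular point). Quadratic part: v**2. Cubic part: u**3 - u**2*v + v**3.
The quadratic part v**2 is a perfect square, so there is a single (double) tangent line v = 0, i.e. y = 3. Restricting the cubic part to that line (v = 0) leaves u**3 ≠ 0, so f is not divisible by v and the branch is v² ≈ -u**3 to lowest order — this is a cusp.
Classification: cusp.


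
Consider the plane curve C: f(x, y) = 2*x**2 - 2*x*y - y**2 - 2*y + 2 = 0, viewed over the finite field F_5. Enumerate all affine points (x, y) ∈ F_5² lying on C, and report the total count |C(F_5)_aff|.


Affine F_5-points: {(2, 0), (2, 4), (3, 0), (3, 2), (4, 2), (4, 3)}; count = 6.

For each of the 25 pairs (x, y) ∈ F_5², evaluate f(x, y) mod 5. Record the zeros.
  x = 0: [0↦2, 1↦4, 2↦4, 3↦2, 4↦3]  zeros at y ∈ ∅
  x = 1: [0↦4, 1↦4, 2↦2, 3↦3, 4↦2]  zeros at y ∈ ∅
  x = 2: [0↦0, 1↦3, 2↦4, 3↦3, 4↦0]  zeros at y ∈ {0, 4}
  x = 3: [0↦0, 1↦1, 2↦0, 3↦2, 4↦2]  zeros at y ∈ {0, 2}
  x = 4: [0↦4, 1↦3, 2↦0, 3↦0, 4↦3]  zeros at y ∈ {2, 3}
Collecting zeros: affine points = {(2, 0), (2, 4), (3, 0), (3, 2), (4, 2), (4, 3)}.
Total count |C(F_5)_aff| = 6.


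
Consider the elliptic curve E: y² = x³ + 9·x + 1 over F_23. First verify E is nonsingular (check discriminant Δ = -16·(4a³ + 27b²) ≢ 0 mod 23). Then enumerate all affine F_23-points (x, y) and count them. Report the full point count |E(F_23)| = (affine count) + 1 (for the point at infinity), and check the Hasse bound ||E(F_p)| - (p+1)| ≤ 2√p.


Affine points = {(0, 1), (0, 22), (2, 2), (2, 21), (3, 3), (3, 20), (4, 3), (4, 20), (6, 8), (6, 15), (7, 4), (7, 19), (9, 11), (9, 12), (16, 3), (16, 20), (19, 4), (19, 19), (20, 4), (20, 19)}; affine count = 20; |E(F_23)| = 21.

Discriminant check: Δ ∝ 4a³ + 27b² = 4·9³ + 27·1² = 4·729 + 27·1 ≡ 22 (mod 23). Nonzero ⇒ E is nonsingular.
For each x ∈ F_23, compute rhs = x³ + 9·x + 1 mod 23, then count y ∈ F_23 with y² ≡ rhs.
  x = 0: rhs = 1, matching y values: 1, 22 (2 points).
  x = 1: rhs = 11, matching y values: none (0 points).
  x = 2: rhs = 4, matching y values: 2, 21 (2 points).
  x = 3: rhs = 9, matching y values: 3, 20 (2 points).
  x = 4: rhs = 9, matching y values: 3, 20 (2 points).
  x = 5: rhs = 10, matching y values: none (0 points).
  x = 6: rhs = 18, matching y values: 8, 15 (2 points).
  x = 7: rhs = 16, matching y values: 4, 19 (2 points).
  x = 8: rhs = 10, matching y values: none (0 points).
  x = 9: rhs = 6, matching y values: 11, 12 (2 points).
  x = 10: rhs = 10, matching y values: none (0 points).
  x = 11: rhs = 5, matching y values: none (0 points).
  x = 12: rhs = 20, matching y values: none (0 points).
  x = 13: rhs = 15, matching y values: none (0 points).
  x = 14: rhs = 19, matching y values: none (0 points).
  x = 15: rhs = 15, matching y values: none (0 points).
  x = 16: rhs = 9, matching y values: 3, 20 (2 points).
  x = 17: rhs = 7, matching y values: none (0 points).
  x = 18: rhs = 15, matching y values: none (0 points).
  x = 19: rhs = 16, matching y values: 4, 19 (2 points).
  x = 20: rhs = 16, matching y values: 4, 19 (2 points).
  x = 21: rhs = 21, matching y values: none (0 points).
  x = 22: rhs = 14, matching y values: none (0 points).
Total affine count: 20.
Full point count |E(F_23)| = 20 + 1 = 21.
Hasse bound: |21 − (23+1)| = |-3| = 3 ≤ 2√23 ≈ 9.5917 ✓.


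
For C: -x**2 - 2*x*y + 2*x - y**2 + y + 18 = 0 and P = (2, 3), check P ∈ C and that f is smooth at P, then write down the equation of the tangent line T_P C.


Tangent line at P: -8*x - 9*y + 43 = 0.

Step 1: f(2, 3) = 0, so P lies on C.
Step 2: partial derivatives
  f_x(x, y) = -2*x - 2*y + 2, f_y(x, y) = -2*x - 2*y + 1.
  f_x(P) = -8, f_y(P) = -9 (gradient nonzero, so P is smooth).
Step 3: tangent line at P: -8·(x − 2) + -9·(y − 3) = 0.
Expanding: -8*x - 9*y + 43 = 0.


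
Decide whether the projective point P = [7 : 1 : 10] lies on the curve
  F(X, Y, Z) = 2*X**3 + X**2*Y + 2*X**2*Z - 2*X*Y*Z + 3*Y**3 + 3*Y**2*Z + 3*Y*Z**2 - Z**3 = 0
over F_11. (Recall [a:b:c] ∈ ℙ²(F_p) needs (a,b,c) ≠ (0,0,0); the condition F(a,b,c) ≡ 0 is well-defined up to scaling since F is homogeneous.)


F(7,1,10) ≡ 6 (mod 11); P is NOT on the curve.

Evaluate F(7, 1, 10) term-by-term (mod 11).
  2*X**3 ↦ 2·343·1·1 = 686
  X**2*Y ↦ 1·49·1·1 = 49
  2*X**2*Z ↦ 2·49·1·10 = 980
  -2*X*Y*Z ↦ -2·7·1·10 = -140
  3*Y**3 ↦ 3·1·1·1 = 3
  3*Y**2*Z ↦ 3·1·1·10 = 30
  3*Y*Z**2 ↦ 3·1·1·100 = 300
  -Z**3 ↦ -1·1·1·1000 = -1000
Sum: F(7, 1, 10) = (686) + (49) + (980) + (-140) + (3) + (30) + (300) + (-1000) = 908.
Reducing mod 11: 908 ≡ 6 (mod 11).
Since F(a, b, c) ≡ 6 ≠ 0 (mod 11), P does NOT lie on the curve.


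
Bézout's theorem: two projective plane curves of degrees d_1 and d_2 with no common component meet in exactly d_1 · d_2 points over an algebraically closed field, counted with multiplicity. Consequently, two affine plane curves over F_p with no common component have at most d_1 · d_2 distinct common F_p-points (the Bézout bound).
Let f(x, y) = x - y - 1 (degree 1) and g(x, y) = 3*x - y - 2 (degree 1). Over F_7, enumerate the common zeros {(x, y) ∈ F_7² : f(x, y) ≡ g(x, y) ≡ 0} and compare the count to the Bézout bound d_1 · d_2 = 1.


Common zeros: {(4, 3)}; count = 1; Bézout bound = 1.

deg(f) = 1, deg(g) = 1, so Bézout bound = 1.
Scan x ∈ F_7. For each x, list the y ∈ F_7 with f(x, y) ≡ 0 and those with g(x, y) ≡ 0 (mod 7); the common zeros in that column are the intersection.
  x = 0: f ≡ 0 at y ∈ {6}; g ≡ 0 at y ∈ {5}; common: ∅.
  x = 1: f ≡ 0 at y ∈ {0}; g ≡ 0 at y ∈ {1}; common: ∅.
  x = 2: f ≡ 0 at y ∈ {1}; g ≡ 0 at y ∈ {4}; common: ∅.
  x = 3: f ≡ 0 at y ∈ {2}; g ≡ 0 at y ∈ {0}; common: ∅.
  x = 4: f ≡ 0 at y ∈ {3}; g ≡ 0 at y ∈ {3}; common: {3}.
  x = 5: f ≡ 0 at y ∈ {4}; g ≡ 0 at y ∈ {6}; common: ∅.
  x = 6: f ≡ 0 at y ∈ {5}; g ≡ 0 at y ∈ {2}; common: ∅.
Collecting: common zeros = {(4, 3)}, so the count is 1.
Comparison with the Bézout bound: 1 ≤ 1 = deg(f)·deg(g), as expected for curves with no common component (the bound is attained).


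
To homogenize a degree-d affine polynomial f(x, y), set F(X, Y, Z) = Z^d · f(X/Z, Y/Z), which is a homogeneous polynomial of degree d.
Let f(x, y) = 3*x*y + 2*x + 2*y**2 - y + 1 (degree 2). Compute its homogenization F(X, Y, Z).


F(X, Y, Z) = 3*X*Y + 2*X*Z + 2*Y**2 - Y*Z + Z**2

deg(f) = 2.
Substitute x = X/Z, y = Y/Z into f, then multiply by Z^2.
  monomial 3·x^1·y^1 ↦ 3·X^1·Y^1·Z^0.
  monomial 2·x^1·y^0 ↦ 2·X^1·Y^0·Z^1.
  monomial 2·x^0·y^2 ↦ 2·X^0·Y^2·Z^0.
  monomial -1·x^0·y^1 ↦ -1·X^0·Y^1·Z^1.
  monomial 1·x^0·y^0 ↦ 1·X^0·Y^0·Z^2.
Collecting: F(X, Y, Z) = 3*X*Y + 2*X*Z + 2*Y**2 - Y*Z + Z**2.


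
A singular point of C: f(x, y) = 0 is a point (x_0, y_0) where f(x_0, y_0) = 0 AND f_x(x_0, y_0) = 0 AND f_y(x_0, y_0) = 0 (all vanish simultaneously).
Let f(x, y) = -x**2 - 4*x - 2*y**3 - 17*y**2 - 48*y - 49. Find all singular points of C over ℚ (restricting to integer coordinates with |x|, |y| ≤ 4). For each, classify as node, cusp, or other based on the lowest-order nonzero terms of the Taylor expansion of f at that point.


Singular points: {(-2, -3)}; classification: node.

Compute partial derivatives:
  f_x = -2*x - 4.
  f_y = -6*y**2 - 34*y - 48.
Scan x_0 ∈ {−4, ..., 4}. For each x_0, f_y(x_0, y) is a polynomial in y; find its integer roots y ∈ {−4, ..., 4}, then test f_x and f at those candidates.
  x = -4: f_y(-4, y) = -6*y**2 - 34*y - 48; vanishes at y ∈ {-3}. (-4, -3): f_x = 4 ≠ 0.
  x = -3: f_y(-3, y) = -6*y**2 - 34*y - 48; vanishes at y ∈ {-3}. (-3, -3): f_x = 2 ≠ 0.
  x = -2: f_y(-2, y) = -6*y**2 - 34*y - 48; vanishes at y ∈ {-3}. (-2, -3): f_x = 0, f = 0 — SINGULAR.
  x = -1: f_y(-1, y) = -6*y**2 - 34*y - 48; vanishes at y ∈ {-3}. (-1, -3): f_x = -2 ≠ 0.
  x = 0: f_y(0, y) = -6*y**2 - 34*y - 48; vanishes at y ∈ {-3}. (0, -3): f_x = -4 ≠ 0.
  x = 1: f_y(1, y) = -6*y**2 - 34*y - 48; vanishes at y ∈ {-3}. (1, -3): f_x = -6 ≠ 0.
  x = 2: f_y(2, y) = -6*y**2 - 34*y - 48; vanishes at y ∈ {-3}. (2, -3): f_x = -8 ≠ 0.
  x = 3: f_y(3, y) = -6*y**2 - 34*y - 48; vanishes at y ∈ {-3}. (3, -3): f_x = -10 ≠ 0.
  x = 4: f_y(4, y) = -6*y**2 - 34*y - 48; vanishes at y ∈ {-3}. (4, -3): f_x = -12 ≠ 0.
Only singular point on the grid: (-2, -3).
Classify: substitute x = -2 + u, y = -3 + v and expand: f = -u**2 - 2*v**3 + v**2.
No constant or linear terms (consistent with a singular point). Quadratic part: -u**2 + v**2. Cubic part: -2*v**3.
The quadratic part v**2 - u**2 = (v − u)(v + u) splits into two distinct linear factors, so there are two distinct tangent lines y − -3 = ±(x − -2) — this is a node (ordinary double point).
Classification: node.


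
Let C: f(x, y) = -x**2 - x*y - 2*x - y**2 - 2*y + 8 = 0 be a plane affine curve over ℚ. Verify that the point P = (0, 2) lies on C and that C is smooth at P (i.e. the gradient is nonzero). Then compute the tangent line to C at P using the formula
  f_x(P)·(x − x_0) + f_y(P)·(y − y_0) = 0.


Tangent line at P: -4*x - 6*y + 12 = 0.

Step 1: f(0, 2) = 0, so P lies on C.
Step 2: partial derivatives
  f_x(x, y) = -2*x - y - 2, f_y(x, y) = -x - 2*y - 2.
  f_x(P) = -4, f_y(P) = -6 (gradient nonzero, so P is smooth).
Step 3: tangent line at P: -4·(x − 0) + -6·(y − 2) = 0.
Expanding: -4*x - 6*y + 12 = 0.


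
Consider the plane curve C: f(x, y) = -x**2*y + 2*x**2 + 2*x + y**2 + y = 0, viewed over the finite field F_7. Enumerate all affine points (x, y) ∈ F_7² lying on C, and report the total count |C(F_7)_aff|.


Affine F_7-points: {(0, 0), (0, 6), (4, 2), (4, 6), (5, 5), (6, 0)}; count = 6.

For each of the 49 pairs (x, y) ∈ F_7², evaluate f(x, y) mod 7. Record the zeros.
  x = 0: [0↦0, 1↦2, 2↦6, 3↦5, 4↦6, 5↦2, 6↦0]  zeros at y ∈ {0, 6}
  x = 1: [0↦4, 1↦5, 2↦1, 3↦6, 4↦6, 5↦1, 6↦5]  zeros at y ∈ ∅
  x = 2: [0↦5, 1↦3, 2↦3, 3↦5, 4↦2, 5↦1, 6↦2]  zeros at y ∈ ∅
  x = 3: [0↦3, 1↦3, 2↦5, 3↦2, 4↦1, 5↦2, 6↦5]  zeros at y ∈ ∅
  x = 4: [0↦5, 1↦5, 2↦0, 3↦4, 4↦3, 5↦4, 6↦0]  zeros at y ∈ {2, 6}
  x = 5: [0↦4, 1↦2, 2↦2, 3↦4, 4↦1, 5↦0, 6↦1]  zeros at y ∈ {5}
  x = 6: [0↦0, 1↦1, 2↦4, 3↦2, 4↦2, 5↦4, 6↦1]  zeros at y ∈ {0}
Collecting zeros: affine points = {(0, 0), (0, 6), (4, 2), (4, 6), (5, 5), (6, 0)}.
Total count |C(F_7)_aff| = 6.


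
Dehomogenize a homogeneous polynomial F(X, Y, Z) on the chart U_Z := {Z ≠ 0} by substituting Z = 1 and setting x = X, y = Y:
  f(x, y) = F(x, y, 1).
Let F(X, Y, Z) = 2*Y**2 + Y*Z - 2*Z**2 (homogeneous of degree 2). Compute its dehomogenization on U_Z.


f(x, y) = 2*y**2 + y - 2

On U_Z we set Z = 1. Each monomial c·X^i·Y^j·Z^k in F becomes c·x^i·y^j·1^k = c·x^i·y^j.
Substituting Z = 1: F(X, Y, 1) = 2*y**2 + y - 2.
Note: deg(f) ≤ deg(F) = 2; strict inequality happens when F is divisible by Z (lost terms).


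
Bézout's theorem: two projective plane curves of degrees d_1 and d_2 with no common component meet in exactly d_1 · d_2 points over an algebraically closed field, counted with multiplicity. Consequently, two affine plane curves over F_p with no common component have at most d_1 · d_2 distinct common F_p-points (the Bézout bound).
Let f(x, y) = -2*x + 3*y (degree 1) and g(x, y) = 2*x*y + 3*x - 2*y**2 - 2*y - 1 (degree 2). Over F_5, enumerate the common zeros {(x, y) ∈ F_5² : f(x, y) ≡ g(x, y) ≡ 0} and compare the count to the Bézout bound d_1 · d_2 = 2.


Common zeros: {(1, 4), (4, 1)}; count = 2; Bézout bound = 2.

deg(f) = 1, deg(g) = 2, so Bézout bound = 2.
Scan x ∈ F_5. For each x, list the y ∈ F_5 with f(x, y) ≡ 0 and those with g(x, y) ≡ 0 (mod 5); the common zeros in that column are the intersection.
  x = 0: f ≡ 0 at y ∈ {0}; g ≡ 0 at y ∈ {1, 3}; common: ∅.
  x = 1: f ≡ 0 at y ∈ {4}; g ≡ 0 at y ∈ {1, 4}; common: {4}.
  x = 2: f ≡ 0 at y ∈ {3}; g ≡ 0 at y ∈ {0, 1}; common: ∅.
  x = 3: f ≡ 0 at y ∈ {2}; g ≡ 0 at y ∈ {1}; common: ∅.
  x = 4: f ≡ 0 at y ∈ {1}; g ≡ 0 at y ∈ {1, 2}; common: {1}.
Collecting: common zeros = {(1, 4), (4, 1)}, so the count is 2.
Comparison with the Bézout bound: 2 ≤ 2 = deg(f)·deg(g), as expected for curves with no common component (the bound is attained).


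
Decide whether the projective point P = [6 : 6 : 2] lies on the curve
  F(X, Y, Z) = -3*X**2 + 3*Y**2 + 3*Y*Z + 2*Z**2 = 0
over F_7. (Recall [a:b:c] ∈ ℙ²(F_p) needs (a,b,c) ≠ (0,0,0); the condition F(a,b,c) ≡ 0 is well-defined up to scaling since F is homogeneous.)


F(6,6,2) ≡ 2 (mod 7); P is NOT on the curve.

Evaluate F(6, 6, 2) term-by-term (mod 7).
  -3*X**2 ↦ -3·36·1·1 = -108
  3*Y**2 ↦ 3·1·36·1 = 108
  3*Y*Z ↦ 3·1·6·2 = 36
  2*Z**2 ↦ 2·1·1·4 = 8
Sum: F(6, 6, 2) = (-108) + (108) + (36) + (8) = 44.
Reducing mod 7: 44 ≡ 2 (mod 7).
Since F(a, b, c) ≡ 2 ≠ 0 (mod 7), P does NOT lie on the curve.


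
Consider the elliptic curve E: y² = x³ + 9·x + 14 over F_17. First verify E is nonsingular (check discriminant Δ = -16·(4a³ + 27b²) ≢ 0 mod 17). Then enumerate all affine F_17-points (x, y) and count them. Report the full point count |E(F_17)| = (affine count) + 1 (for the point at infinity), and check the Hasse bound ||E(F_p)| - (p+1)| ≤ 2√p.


Affine points = {(3, 0), (9, 5), (9, 12), (10, 4), (10, 13), (11, 4), (11, 13), (13, 4), (13, 13), (16, 2), (16, 15)}; affine count = 11; |E(F_17)| = 12.

Discriminant check: Δ ∝ 4a³ + 27b² = 4·9³ + 27·14² = 4·729 + 27·196 ≡ 14 (mod 17). Nonzero ⇒ E is nonsingular.
For each x ∈ F_17, compute rhs = x³ + 9·x + 14 mod 17, then count y ∈ F_17 with y² ≡ rhs.
  x = 0: rhs = 14, matching y values: none (0 points).
  x = 1: rhs = 7, matching y values: none (0 points).
  x = 2: rhs = 6, matching y values: none (0 points).
  x = 3: rhs = 0, matching y values: 0 (1 points).
  x = 4: rhs = 12, matching y values: none (0 points).
  x = 5: rhs = 14, matching y values: none (0 points).
  x = 6: rhs = 12, matching y values: none (0 points).
  x = 7: rhs = 12, matching y values: none (0 points).
  x = 8: rhs = 3, matching y values: none (0 points).
  x = 9: rhs = 8, matching y values: 5, 12 (2 points).
  x = 10: rhs = 16, matching y values: 4, 13 (2 points).
  x = 11: rhs = 16, matching y values: 4, 13 (2 points).
  x = 12: rhs = 14, matching y values: none (0 points).
  x = 13: rhs = 16, matching y values: 4, 13 (2 points).
  x = 14: rhs = 11, matching y values: none (0 points).
  x = 15: rhs = 5, matching y values: none (0 points).
  x = 16: rhs = 4, matching y values: 2, 15 (2 points).
Total affine count: 11.
Full point count |E(F_17)| = 11 + 1 = 12.
Hasse bound: |12 − (17+1)| = |-6| = 6 ≤ 2√17 ≈ 8.2462 ✓.


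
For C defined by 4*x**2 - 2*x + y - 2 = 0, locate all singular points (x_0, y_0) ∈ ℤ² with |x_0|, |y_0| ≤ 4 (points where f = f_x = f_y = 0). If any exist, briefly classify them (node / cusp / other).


No singular points in the scanned grid; C is smooth there.

Compute partial derivatives:
  f_x = 8*x - 2.
  f_y = 1.
f_y = 1 is a nonzero constant, so f_y never vanishes: no point (x, y) can satisfy f = f_x = f_y = 0. In particular no (x, y) ∈ {−4, ..., 4}² is singular; the curve is smooth.


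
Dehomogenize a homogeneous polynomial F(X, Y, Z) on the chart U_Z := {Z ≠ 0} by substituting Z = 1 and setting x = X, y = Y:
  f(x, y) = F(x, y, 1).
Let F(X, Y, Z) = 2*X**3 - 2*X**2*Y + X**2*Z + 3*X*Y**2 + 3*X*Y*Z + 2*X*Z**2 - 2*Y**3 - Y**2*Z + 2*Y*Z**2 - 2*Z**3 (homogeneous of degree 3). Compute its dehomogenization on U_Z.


f(x, y) = 2*x**3 - 2*x**2*y + x**2 + 3*x*y**2 + 3*x*y + 2*x - 2*y**3 - y**2 + 2*y - 2

On U_Z we set Z = 1. Each monomial c·X^i·Y^j·Z^k in F becomes c·x^i·y^j·1^k = c·x^i·y^j.
Substituting Z = 1: F(X, Y, 1) = 2*x**3 - 2*x**2*y + x**2 + 3*x*y**2 + 3*x*y + 2*x - 2*y**3 - y**2 + 2*y - 2.
Note: deg(f) ≤ deg(F) = 3; strict inequality happens when F is divisible by Z (lost terms).


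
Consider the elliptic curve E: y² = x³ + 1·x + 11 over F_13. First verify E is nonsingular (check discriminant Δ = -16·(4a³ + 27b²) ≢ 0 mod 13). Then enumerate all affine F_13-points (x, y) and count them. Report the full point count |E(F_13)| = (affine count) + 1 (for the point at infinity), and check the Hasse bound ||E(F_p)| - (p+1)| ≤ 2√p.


Affine points = {(1, 0), (4, 1), (4, 12), (6, 5), (6, 8), (7, 6), (7, 7), (11, 1), (11, 12), (12, 3), (12, 10)}; affine count = 11; |E(F_13)| = 12.

Discriminant check: Δ ∝ 4a³ + 27b² = 4·1³ + 27·11² = 4·1 + 27·121 ≡ 8 (mod 13). Nonzero ⇒ E is nonsingular.
For each x ∈ F_13, compute rhs = x³ + 1·x + 11 mod 13, then count y ∈ F_13 with y² ≡ rhs.
  x = 0: rhs = 11, matching y values: none (0 points).
  x = 1: rhs = 0, matching y values: 0 (1 points).
  x = 2: rhs = 8, matching y values: none (0 points).
  x = 3: rhs = 2, matching y values: none (0 points).
  x = 4: rhs = 1, matching y values: 1, 12 (2 points).
  x = 5: rhs = 11, matching y values: none (0 points).
  x = 6: rhs = 12, matching y values: 5, 8 (2 points).
  x = 7: rhs = 10, matching y values: 6, 7 (2 points).
  x = 8: rhs = 11, matching y values: none (0 points).
  x = 9: rhs = 8, matching y values: none (0 points).
  x = 10: rhs = 7, matching y values: none (0 points).
  x = 11: rhs = 1, matching y values: 1, 12 (2 points).
  x = 12: rhs = 9, matching y values: 3, 10 (2 points).
Total affine count: 11.
Full point count |E(F_13)| = 11 + 1 = 12.
Hasse bound: |12 − (13+1)| = |-2| = 2 ≤ 2√13 ≈ 7.2111 ✓.


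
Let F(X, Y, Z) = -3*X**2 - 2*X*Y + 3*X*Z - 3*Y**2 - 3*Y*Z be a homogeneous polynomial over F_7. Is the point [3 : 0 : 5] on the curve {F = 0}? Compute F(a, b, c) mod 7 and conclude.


F(3,0,5) ≡ 4 (mod 7); P is NOT on the curve.

Evaluate F(3, 0, 5) term-by-term (mod 7).
  -3*X**2 ↦ -3·9·1·1 = -27
  -2*X*Y ↦ -2·3·0·1 = 0
  3*X*Z ↦ 3·3·1·5 = 45
  -3*Y**2 ↦ -3·1·0·1 = 0
  -3*Y*Z ↦ -3·1·0·5 = 0
Sum: F(3, 0, 5) = (-27) + (0) + (45) + (0) + (0) = 18.
Reducing mod 7: 18 ≡ 4 (mod 7).
Since F(a, b, c) ≡ 4 ≠ 0 (mod 7), P does NOT lie on the curve.


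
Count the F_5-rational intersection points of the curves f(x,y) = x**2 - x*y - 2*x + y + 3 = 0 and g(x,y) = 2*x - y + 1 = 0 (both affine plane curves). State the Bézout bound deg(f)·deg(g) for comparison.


Common zeros: ∅; count = 0; Bézout bound = 2.

deg(f) = 2, deg(g) = 1, so Bézout bound = 2.
Scan x ∈ F_5. For each x, list the y ∈ F_5 with f(x, y) ≡ 0 and those with g(x, y) ≡ 0 (mod 5); the common zeros in that column are the intersection.
  x = 0: f ≡ 0 at y ∈ {2}; g ≡ 0 at y ∈ {1}; common: ∅.
  x = 1: f ≡ 0 at y ∈ ∅; g ≡ 0 at y ∈ {3}; common: ∅.
  x = 2: f ≡ 0 at y ∈ {3}; g ≡ 0 at y ∈ {0}; common: ∅.
  x = 3: f ≡ 0 at y ∈ {3}; g ≡ 0 at y ∈ {2}; common: ∅.
  x = 4: f ≡ 0 at y ∈ {2}; g ≡ 0 at y ∈ {4}; common: ∅.
Collecting: common zeros = ∅, so the count is 0.
Comparison with the Bézout bound: 0 ≤ 2 = deg(f)·deg(g), as expected for curves with no common component (the affine F_5-count falls short of the bound because intersections may lie at infinity, over extension fields, or carry multiplicity).


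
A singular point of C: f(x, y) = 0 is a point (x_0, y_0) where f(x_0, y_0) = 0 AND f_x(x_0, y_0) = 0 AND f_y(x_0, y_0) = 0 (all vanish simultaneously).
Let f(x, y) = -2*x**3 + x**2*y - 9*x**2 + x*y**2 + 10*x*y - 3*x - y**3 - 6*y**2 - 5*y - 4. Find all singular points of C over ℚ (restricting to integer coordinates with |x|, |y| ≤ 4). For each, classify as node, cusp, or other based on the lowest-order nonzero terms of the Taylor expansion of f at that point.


Singular points: {(-2, -3)}; classification: cusp.

Compute partial derivatives:
  f_x = -6*x**2 + 2*x*y - 18*x + y**2 + 10*y - 3.
  f_y = x**2 + 2*x*y + 10*x - 3*y**2 - 12*y - 5.
Scan x_0 ∈ {−4, ..., 4}. For each x_0, f_y(x_0, y) is a polynomial in y; find its integer roots y ∈ {−4, ..., 4}, then test f_x and f at those candidates.
  x = -4: f_y(-4, y) = -3*y**2 - 20*y - 29; no integer root y with |y| ≤ 4.
  x = -3: f_y(-3, y) = -3*y**2 - 18*y - 26; no integer root y with |y| ≤ 4.
  x = -2: f_y(-2, y) = -3*y**2 - 16*y - 21; vanishes at y ∈ {-3}. (-2, -3): f_x = 0, f = 0 — SINGULAR.
  x = -1: f_y(-1, y) = -3*y**2 - 14*y - 14; no integer root y with |y| ≤ 4.
  x = 0: f_y(0, y) = -3*y**2 - 12*y - 5; no integer root y with |y| ≤ 4.
  x = 1: f_y(1, y) = -3*y**2 - 10*y + 6; no integer root y with |y| ≤ 4.
  x = 2: f_y(2, y) = -3*y**2 - 8*y + 19; no integer root y with |y| ≤ 4.
  x = 3: f_y(3, y) = -3*y**2 - 6*y + 34; no integer root y with |y| ≤ 4.
  x = 4: f_y(4, y) = -3*y**2 - 4*y + 51; no integer root y with |y| ≤ 4.
Only singular point on the grid: (-2, -3).
Classify: substitute x = -2 + u, y = -3 + v and expand: f = -2*u**3 + u**2*v + u*v**2 - v**3 + v**2.
No constant or linear terms (consistent with a singular point). Quadratic part: v**2. Cubic part: -2*u**3 + u**2*v + u*v**2 - v**3.
The quadratic part v**2 is a perfect square, so there is a single (double) tangent line v = 0, i.e. y = -3. Restricting the cubic part to that line (v = 0) leaves -2*u**3 ≠ 0, so f is not divisible by v and the branch is v² ≈ 2*u**3 to lowest order — this is a cusp.
Classification: cusp.


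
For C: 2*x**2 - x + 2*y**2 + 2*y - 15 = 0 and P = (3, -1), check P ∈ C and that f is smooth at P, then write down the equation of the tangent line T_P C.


Tangent line at P: 11*x - 2*y - 35 = 0.

Step 1: f(3, -1) = 0, so P lies on C.
Step 2: partial derivatives
  f_x(x, y) = 4*x - 1, f_y(x, y) = 4*y + 2.
  f_x(P) = 11, f_y(P) = -2 (gradient nonzero, so P is smooth).
Step 3: tangent line at P: 11·(x − 3) + -2·(y − -1) = 0.
Expanding: 11*x - 2*y - 35 = 0.


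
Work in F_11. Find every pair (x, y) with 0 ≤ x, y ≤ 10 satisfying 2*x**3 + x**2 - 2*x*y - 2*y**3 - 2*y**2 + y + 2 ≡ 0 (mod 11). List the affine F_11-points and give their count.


Affine F_11-points: {(0, 4), (1, 1), (1, 8), (2, 0), (3, 3), (5, 1), (5, 10), (6, 8), (7, 0), (8, 5), (9, 6), (9, 7), (9, 8), (10, 1)}; count = 14.

For each of the 121 pairs (x, y) ∈ F_11², evaluate f(x, y) mod 11. Record the zeros.
  x = 0: [0↦2, 1↦10, 2↦2, 3↦10, 4↦0, 5↦4, 6↦10, 7↦6, 8↦2, 9↦8, 10↦1]  zeros at y ∈ {4}
  x = 1: [0↦5, 1↦0, 2↦1, 3↦7, 4↦6, 5↦8, 6↦1, 7↦6, 8↦0, 9↦4, 10↦6]  zeros at y ∈ {1, 8}
  x = 2: [0↦0, 1↦4, 2↦3, 3↦7, 4↦4, 5↦4, 6↦6, 7↦9, 8↦1, 9↦3, 10↦3]  zeros at y ∈ {0}
  x = 3: [0↦10, 1↦1, 2↦9, 3↦0, 4↦6, 5↦4, 6↦4, 7↦5, 8↦6, 9↦6, 10↦4]  zeros at y ∈ {3}
  x = 4: [0↦3, 1↦3, 2↦9, 3↦9, 4↦2, 5↦9, 6↦7, 7↦6, 8↦5, 9↦3, 10↦10]  zeros at y ∈ ∅
  x = 5: [0↦2, 1↦0, 2↦4, 3↦2, 4↦4, 5↦9, 6↦5, 7↦2, 8↦10, 9↦6, 10↦0]  zeros at y ∈ {1, 10}
  x = 6: [0↦8, 1↦4, 2↦6, 3↦2, 4↦2, 5↦5, 6↦10, 7↦5, 8↦0, 9↦5, 10↦8]  zeros at y ∈ {8}
  x = 7: [0↦0, 1↦5, 2↦5, 3↦10, 4↦8, 5↦9, 6↦1, 7↦5, 8↦9, 9↦1, 10↦2]  zeros at y ∈ {0}
  x = 8: [0↦1, 1↦4, 2↦2, 3↦5, 4↦1, 5↦0, 6↦1, 7↦3, 8↦5, 9↦6, 10↦5]  zeros at y ∈ {5}
  x = 9: [0↦1, 1↦2, 2↦9, 3↦10, 4↦4, 5↦1, 6↦0, 7↦0, 8↦0, 9↦10, 10↦7]  zeros at y ∈ {6, 7, 8}
  x = 10: [0↦1, 1↦0, 2↦5, 3↦4, 4↦7, 5↦2, 6↦10, 7↦8, 8↦6, 9↦3, 10↦9]  zeros at y ∈ {1}
Collecting zeros: affine points = {(0, 4), (1, 1), (1, 8), (2, 0), (3, 3), (5, 1), (5, 10), (6, 8), (7, 0), (8, 5), (9, 6), (9, 7), (9, 8), (10, 1)}.
Total count |C(F_11)_aff| = 14.


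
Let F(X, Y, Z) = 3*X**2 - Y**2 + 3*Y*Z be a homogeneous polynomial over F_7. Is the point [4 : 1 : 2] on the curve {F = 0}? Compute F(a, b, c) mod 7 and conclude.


F(4,1,2) ≡ 4 (mod 7); P is NOT on the curve.

Evaluate F(4, 1, 2) term-by-term (mod 7).
  3*X**2 ↦ 3·16·1·1 = 48
  -Y**2 ↦ -1·1·1·1 = -1
  3*Y*Z ↦ 3·1·1·2 = 6
Sum: F(4, 1, 2) = (48) + (-1) + (6) = 53.
Reducing mod 7: 53 ≡ 4 (mod 7).
Since F(a, b, c) ≡ 4 ≠ 0 (mod 7), P does NOT lie on the curve.


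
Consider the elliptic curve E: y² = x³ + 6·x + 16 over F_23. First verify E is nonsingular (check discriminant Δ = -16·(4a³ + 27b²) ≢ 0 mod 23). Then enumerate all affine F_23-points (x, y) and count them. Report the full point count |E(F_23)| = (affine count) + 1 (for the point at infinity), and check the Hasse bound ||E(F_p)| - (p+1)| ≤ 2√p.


Affine points = {(0, 4), (0, 19), (1, 0), (2, 6), (2, 17), (4, 9), (4, 14), (8, 1), (8, 22), (10, 8), (10, 15), (15, 10), (15, 13), (22, 3), (22, 20)}; affine count = 15; |E(F_23)| = 16.

Discriminant check: Δ ∝ 4a³ + 27b² = 4·6³ + 27·16² = 4·216 + 27·256 ≡ 2 (mod 23). Nonzero ⇒ E is nonsingular.
For each x ∈ F_23, compute rhs = x³ + 6·x + 16 mod 23, then count y ∈ F_23 with y² ≡ rhs.
  x = 0: rhs = 16, matching y values: 4, 19 (2 points).
  x = 1: rhs = 0, matching y values: 0 (1 points).
  x = 2: rhs = 13, matching y values: 6, 17 (2 points).
  x = 3: rhs = 15, matching y values: none (0 points).
  x = 4: rhs = 12, matching y values: 9, 14 (2 points).
  x = 5: rhs = 10, matching y values: none (0 points).
  x = 6: rhs = 15, matching y values: none (0 points).
  x = 7: rhs = 10, matching y values: none (0 points).
  x = 8: rhs = 1, matching y values: 1, 22 (2 points).
  x = 9: rhs = 17, matching y values: none (0 points).
  x = 10: rhs = 18, matching y values: 8, 15 (2 points).
  x = 11: rhs = 10, matching y values: none (0 points).
  x = 12: rhs = 22, matching y values: none (0 points).
  x = 13: rhs = 14, matching y values: none (0 points).
  x = 14: rhs = 15, matching y values: none (0 points).
  x = 15: rhs = 8, matching y values: 10, 13 (2 points).
  x = 16: rhs = 22, matching y values: none (0 points).
  x = 17: rhs = 17, matching y values: none (0 points).
  x = 18: rhs = 22, matching y values: none (0 points).
  x = 19: rhs = 20, matching y values: none (0 points).
  x = 20: rhs = 17, matching y values: none (0 points).
  x = 21: rhs = 19, matching y values: none (0 points).
  x = 22: rhs = 9, matching y values: 3, 20 (2 points).
Total affine count: 15.
Full point count |E(F_23)| = 15 + 1 = 16.
Hasse bound: |16 − (23+1)| = |-8| = 8 ≤ 2√23 ≈ 9.5917 ✓.
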